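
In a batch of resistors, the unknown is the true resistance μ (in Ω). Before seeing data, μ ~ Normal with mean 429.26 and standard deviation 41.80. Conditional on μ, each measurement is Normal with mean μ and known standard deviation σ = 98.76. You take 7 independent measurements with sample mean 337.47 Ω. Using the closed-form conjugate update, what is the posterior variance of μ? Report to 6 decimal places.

775.182058

For Normal data with known variance σ², a Normal(μ₀, σ₀²) prior on μ is conjugate. Posterior precision = 1/σ₀² + n/σ²; posterior mean is the precision-weighted average of μ₀ and x̄.
σ₀² = 41.80² = 1747.24, σ² = 98.76² = 9753.5376; σ² + n·σ₀² = 9753.5376 + 7·1747.24 = 21984.2176.
Posterior precision = 1/σ₀² + n/σ² = 1/1747.24 + 7/9753.5376 = (σ² + n·σ₀²)/(σ₀²σ²) = 21984.2176/(1747.24·9753.5376); posterior variance σₙ² = σ₀²σ²/(σ² + n·σ₀²) = 1747.24·9753.5376/21984.2176 = 775.182058.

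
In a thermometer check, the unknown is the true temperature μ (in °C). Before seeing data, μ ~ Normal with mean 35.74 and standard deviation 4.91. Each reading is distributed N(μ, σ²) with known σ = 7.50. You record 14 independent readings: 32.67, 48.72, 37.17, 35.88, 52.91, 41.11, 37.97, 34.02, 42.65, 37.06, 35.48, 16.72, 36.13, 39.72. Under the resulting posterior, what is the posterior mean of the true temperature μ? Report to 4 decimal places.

For Normal data with known variance σ², a Normal(μ₀, σ₀²) prior on μ is conjugate. Posterior precision = 1/σ₀² + n/σ²; posterior mean is the precision-weighted average of μ₀ and x̄.
Σxᵢ = 32.67 + 48.72 + 37.17 + 35.88 + 52.91 + 41.11 + 37.97 + 34.02 + 42.65 + 37.06 + 35.48 + 16.72 + 36.13 + 39.72 = 528.21, so n·x̄ = 528.21.
σ₀² = 4.91² = 24.1081, σ² = 7.50² = 56.25; σ² + n·σ₀² = 56.25 + 14·24.1081 = 393.7634.
Posterior mean = (μ₀/σ₀² + n·x̄/σ²)/(1/σ₀² + n/σ²) = (σ²·μ₀ + σ₀²·n·x̄)/(σ² + n·σ₀²) = (56.25·35.74 + 24.1081·528.21)/393.7634 = 14744.514501/393.7634 = 37.4451.

37.4451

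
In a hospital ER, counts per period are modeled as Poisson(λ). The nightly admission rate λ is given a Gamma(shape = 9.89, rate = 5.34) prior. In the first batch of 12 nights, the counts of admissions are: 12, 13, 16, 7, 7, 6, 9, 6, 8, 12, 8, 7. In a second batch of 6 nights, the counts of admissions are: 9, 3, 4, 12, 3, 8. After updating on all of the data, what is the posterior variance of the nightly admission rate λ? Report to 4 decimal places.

With a Gamma(shape α, rate β) prior, the Poisson likelihood is conjugate: the posterior is Gamma(α + ΣXᵢ, β + n).
Batch 1: sum of counts S = 111 over n = 12 nights.
After batch 1: Gamma(α+S, β+n) = Gamma(9.89+111, 5.34+12) = Gamma(120.89, 17.34).
Batch 2: sum of counts S = 39 over n = 6 nights.
After batch 2: Gamma(α+S, β+n) = Gamma(120.89+39, 17.34+6) = Gamma(159.89, 23.34).
Var = α/β² = 159.89/23.34² = 0.2935.

0.2935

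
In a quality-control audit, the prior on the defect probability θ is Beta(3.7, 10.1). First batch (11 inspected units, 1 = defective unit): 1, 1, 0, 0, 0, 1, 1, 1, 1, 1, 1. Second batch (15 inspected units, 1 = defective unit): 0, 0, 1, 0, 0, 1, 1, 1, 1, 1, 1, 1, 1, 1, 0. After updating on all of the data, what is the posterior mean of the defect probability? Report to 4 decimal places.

The Beta prior is conjugate to a Binomial/Bernoulli likelihood; the update adds successes to α and failures to β.
After batch 1: Beta(3.7+8, 10.1+3) = Beta(11.7, 13.1).
After batch 2: Beta(11.7+10, 13.1+5) = Beta(21.7, 18.1).
Posterior mean = α/(α+β) = 21.7/39.8 = 0.5452.

0.5452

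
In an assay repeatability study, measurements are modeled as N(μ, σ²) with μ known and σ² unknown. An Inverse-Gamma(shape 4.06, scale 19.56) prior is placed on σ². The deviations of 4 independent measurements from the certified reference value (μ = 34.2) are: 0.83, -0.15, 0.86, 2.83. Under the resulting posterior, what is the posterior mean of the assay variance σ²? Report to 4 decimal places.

With known mean μ and an Inverse-Gamma(α, β) prior on σ², the Normal likelihood is conjugate: posterior is Inv-Gamma(α + n/2, β + Σ(xᵢ−μ)²/2).
Σ(xᵢ−μ)² = (0.83)² + (-0.15)² + (0.86)² + (2.83)² = 9.4599.
Posterior: Inv-Gamma(4.06 + 4/2, 19.56 + 9.4599/2) = Inv-Gamma(6.06, 24.28995).
E[σ²|data] = β/(α−1) = 24.28995/5.06 = 4.8004.

4.8004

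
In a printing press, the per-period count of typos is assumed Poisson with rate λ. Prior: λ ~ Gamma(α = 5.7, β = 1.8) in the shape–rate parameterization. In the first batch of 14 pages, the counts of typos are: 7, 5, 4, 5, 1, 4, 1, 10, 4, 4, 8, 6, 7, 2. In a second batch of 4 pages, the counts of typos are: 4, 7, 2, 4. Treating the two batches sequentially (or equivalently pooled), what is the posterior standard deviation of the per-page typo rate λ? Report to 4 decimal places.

0.4810

With a Gamma(shape α, rate β) prior, the Poisson likelihood is conjugate: the posterior is Gamma(α + ΣXᵢ, β + n).
Batch 1: sum of counts S = 68 over n = 14 pages.
After batch 1: Gamma(α+S, β+n) = Gamma(5.7+68, 1.8+14) = Gamma(73.7, 15.8).
Batch 2: sum of counts S = 17 over n = 4 pages.
After batch 2: Gamma(α+S, β+n) = Gamma(73.7+17, 15.8+4) = Gamma(90.7, 19.8).
SD = √α/β = √90.7/19.8 = 0.4810.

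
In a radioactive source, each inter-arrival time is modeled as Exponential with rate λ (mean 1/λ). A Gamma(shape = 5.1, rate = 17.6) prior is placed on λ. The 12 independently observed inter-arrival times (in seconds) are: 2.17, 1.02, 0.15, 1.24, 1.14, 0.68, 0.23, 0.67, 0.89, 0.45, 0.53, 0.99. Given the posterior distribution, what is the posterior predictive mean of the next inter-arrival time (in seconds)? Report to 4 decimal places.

1.7242

With a Gamma(shape α, rate β) prior on the exponential rate λ, the posterior after n observations with total T = Σxᵢ is Gamma(α+n, β+T).
Sum of observations T = 10.16 seconds; n = 12.
Posterior: Gamma(5.1+12, 17.6+10.16) = Gamma(17.1, 27.76).
The predictive distribution for the next observation is Lomax; its mean is β/(α−1) = 27.76/16.1 = 1.7242.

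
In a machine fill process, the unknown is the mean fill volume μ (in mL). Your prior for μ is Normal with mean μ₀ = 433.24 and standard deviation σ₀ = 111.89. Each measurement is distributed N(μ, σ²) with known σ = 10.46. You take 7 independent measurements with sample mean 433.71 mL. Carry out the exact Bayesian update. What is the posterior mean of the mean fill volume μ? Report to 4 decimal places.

For Normal data with known variance σ², a Normal(μ₀, σ₀²) prior on μ is conjugate. Posterior precision = 1/σ₀² + n/σ²; posterior mean is the precision-weighted average of μ₀ and x̄.
n·x̄ = 7·433.71 = 3035.97.
σ₀² = 111.89² = 12519.3721, σ² = 10.46² = 109.4116; σ² + n·σ₀² = 109.4116 + 7·12519.3721 = 87745.0163.
Posterior mean = (μ₀/σ₀² + n·x̄/σ²)/(1/σ₀² + n/σ²) = (σ²·μ₀ + σ₀²·n·x̄)/(σ² + n·σ₀²) = (109.4116·433.24 + 12519.3721·3035.97)/87745.0163 = 38055839.596021/87745.0163 = 433.7094.

433.7094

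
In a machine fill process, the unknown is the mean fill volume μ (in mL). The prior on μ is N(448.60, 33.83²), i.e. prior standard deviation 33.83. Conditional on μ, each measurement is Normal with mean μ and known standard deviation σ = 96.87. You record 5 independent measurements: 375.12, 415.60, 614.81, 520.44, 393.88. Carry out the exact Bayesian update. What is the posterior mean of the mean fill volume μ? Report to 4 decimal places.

454.4223

For Normal data with known variance σ², a Normal(μ₀, σ₀²) prior on μ is conjugate. Posterior precision = 1/σ₀² + n/σ²; posterior mean is the precision-weighted average of μ₀ and x̄.
Σxᵢ = 375.12 + 415.60 + 614.81 + 520.44 + 393.88 = 2319.85, so n·x̄ = 2319.85.
σ₀² = 33.83² = 1144.4689, σ² = 96.87² = 9383.7969; σ² + n·σ₀² = 9383.7969 + 5·1144.4689 = 15106.1414.
Posterior mean = (μ₀/σ₀² + n·x̄/σ²)/(1/σ₀² + n/σ²) = (σ²·μ₀ + σ₀²·n·x̄)/(σ² + n·σ₀²) = (9383.7969·448.60 + 1144.4689·2319.85)/15106.1414 = 6864567.467005/15106.1414 = 454.4223.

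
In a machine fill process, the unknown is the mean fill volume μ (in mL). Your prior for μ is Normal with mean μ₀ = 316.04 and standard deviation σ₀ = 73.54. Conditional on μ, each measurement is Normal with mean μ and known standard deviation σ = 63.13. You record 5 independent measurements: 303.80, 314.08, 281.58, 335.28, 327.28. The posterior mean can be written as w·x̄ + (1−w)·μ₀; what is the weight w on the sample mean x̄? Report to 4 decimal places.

0.8715

For Normal data with known variance σ², a Normal(μ₀, σ₀²) prior on μ is conjugate. Posterior precision = 1/σ₀² + n/σ²; posterior mean is the precision-weighted average of μ₀ and x̄.
σ₀² = 73.54² = 5408.1316, σ² = 63.13² = 3985.3969. Prior precision 1/σ₀² = 1/5408.1316; data precision n/σ² = 5/3985.3969.
w = (n/σ²)/(1/σ₀² + n/σ²) = n·σ₀²/(σ² + n·σ₀²) = 5·5408.1316/(3985.3969 + 5·5408.1316) = 27040.658/31026.0549 = 0.8715.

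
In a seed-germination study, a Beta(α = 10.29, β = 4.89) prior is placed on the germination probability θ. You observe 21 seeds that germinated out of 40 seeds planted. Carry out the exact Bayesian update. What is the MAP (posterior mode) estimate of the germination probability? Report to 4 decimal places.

The Beta prior is conjugate to a Binomial/Bernoulli likelihood; the update adds successes to α and failures to β.
Posterior: Beta(α+k, β+n−k) = Beta(10.29+21, 4.89+19) = Beta(31.29, 23.89).
Mode of Beta(a,b) for a,b>1 is (a−1)/(a+b−2) = 30.29/53.18 = 0.5696.

0.5696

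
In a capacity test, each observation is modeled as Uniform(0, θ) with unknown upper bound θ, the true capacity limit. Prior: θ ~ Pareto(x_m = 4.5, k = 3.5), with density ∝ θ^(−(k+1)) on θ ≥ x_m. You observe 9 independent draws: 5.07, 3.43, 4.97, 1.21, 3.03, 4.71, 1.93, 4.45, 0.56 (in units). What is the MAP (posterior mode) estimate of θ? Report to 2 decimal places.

A Pareto(scale x_m, shape k) prior on the upper bound θ of Uniform(0, θ) is conjugate: posterior is Pareto(max(x_m, max xᵢ), k + n).
Sample maximum = 5.07; prior scale x_m = 4.5 → posterior scale = max = 5.07.
Posterior shape = 3.5 + 9 = 12.5.
The Pareto density is decreasing on [x_m, ∞), so the mode is x_m = 5.07.

5.07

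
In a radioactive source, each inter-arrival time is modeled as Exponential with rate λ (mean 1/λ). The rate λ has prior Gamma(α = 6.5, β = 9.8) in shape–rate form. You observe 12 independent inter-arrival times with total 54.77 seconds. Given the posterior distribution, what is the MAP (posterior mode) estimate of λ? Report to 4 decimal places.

With a Gamma(shape α, rate β) prior on the exponential rate λ, the posterior after n observations with total T = Σxᵢ is Gamma(α+n, β+T).
Posterior: Gamma(6.5+12, 9.8+54.77) = Gamma(18.5, 64.57).
Mode = (α−1)/β = 0.2710.

0.2710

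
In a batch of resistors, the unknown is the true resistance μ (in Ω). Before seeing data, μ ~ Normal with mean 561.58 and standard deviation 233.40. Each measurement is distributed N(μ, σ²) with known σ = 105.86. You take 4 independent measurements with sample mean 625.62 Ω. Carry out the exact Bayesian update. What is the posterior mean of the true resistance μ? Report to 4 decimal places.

622.4876

For Normal data with known variance σ², a Normal(μ₀, σ₀²) prior on μ is conjugate. Posterior precision = 1/σ₀² + n/σ²; posterior mean is the precision-weighted average of μ₀ and x̄.
n·x̄ = 4·625.62 = 2502.48.
σ₀² = 233.40² = 54475.56, σ² = 105.86² = 11206.3396; σ² + n·σ₀² = 11206.3396 + 4·54475.56 = 229108.5796.
Posterior mean = (μ₀/σ₀² + n·x̄/σ²)/(1/σ₀² + n/σ²) = (σ²·μ₀ + σ₀²·n·x̄)/(σ² + n·σ₀²) = (11206.3396·561.58 + 54475.56·2502.48)/229108.5796 = 142617255.581368/229108.5796 = 622.4876.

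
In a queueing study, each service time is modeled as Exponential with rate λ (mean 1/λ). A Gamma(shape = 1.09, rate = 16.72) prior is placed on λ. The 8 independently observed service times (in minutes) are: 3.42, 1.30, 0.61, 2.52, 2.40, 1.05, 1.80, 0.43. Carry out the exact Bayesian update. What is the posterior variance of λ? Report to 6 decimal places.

0.009934

With a Gamma(shape α, rate β) prior on the exponential rate λ, the posterior after n observations with total T = Σxᵢ is Gamma(α+n, β+T).
Sum of observations T = 13.53 minutes; n = 8.
Posterior: Gamma(1.09+8, 16.72+13.53) = Gamma(9.09, 30.25).
Var = α/β² = 0.009934.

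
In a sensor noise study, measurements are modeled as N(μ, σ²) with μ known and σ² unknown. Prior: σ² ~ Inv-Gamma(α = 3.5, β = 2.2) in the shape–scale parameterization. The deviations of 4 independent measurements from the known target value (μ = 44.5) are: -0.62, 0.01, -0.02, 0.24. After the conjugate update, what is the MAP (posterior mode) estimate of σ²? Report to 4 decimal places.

With known mean μ and an Inverse-Gamma(α, β) prior on σ², the Normal likelihood is conjugate: posterior is Inv-Gamma(α + n/2, β + Σ(xᵢ−μ)²/2).
Σ(xᵢ−μ)² = (-0.62)² + (0.01)² + (-0.02)² + (0.24)² = 0.4425.
Posterior: Inv-Gamma(3.5 + 4/2, 2.2 + 0.4425/2) = Inv-Gamma(5.50, 2.42125).
Mode = β/(α+1) = 2.42125/6.50 = 0.3725.

0.3725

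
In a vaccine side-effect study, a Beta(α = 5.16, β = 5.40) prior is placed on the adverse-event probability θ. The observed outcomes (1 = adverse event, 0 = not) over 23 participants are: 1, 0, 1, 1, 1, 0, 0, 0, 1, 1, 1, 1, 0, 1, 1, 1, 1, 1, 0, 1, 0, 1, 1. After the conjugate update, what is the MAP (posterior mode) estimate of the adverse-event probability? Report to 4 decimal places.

0.6388

The Beta prior is conjugate to a Binomial/Bernoulli likelihood; the update adds successes to α and failures to β.
Posterior: Beta(α+k, β+n−k) = Beta(5.16+16, 5.40+7) = Beta(21.16, 12.40).
Mode of Beta(a,b) for a,b>1 is (a−1)/(a+b−2) = 20.16/31.56 = 0.6388.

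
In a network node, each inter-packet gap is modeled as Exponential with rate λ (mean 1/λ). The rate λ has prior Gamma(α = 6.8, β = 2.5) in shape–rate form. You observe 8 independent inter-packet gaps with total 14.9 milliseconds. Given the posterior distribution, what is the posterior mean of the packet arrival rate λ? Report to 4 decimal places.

With a Gamma(shape α, rate β) prior on the exponential rate λ, the posterior after n observations with total T = Σxᵢ is Gamma(α+n, β+T).
Posterior: Gamma(6.8+8, 2.5+14.9) = Gamma(14.8, 17.4).
Posterior mean of λ = α/β = 14.8/17.4 = 0.8506.

0.8506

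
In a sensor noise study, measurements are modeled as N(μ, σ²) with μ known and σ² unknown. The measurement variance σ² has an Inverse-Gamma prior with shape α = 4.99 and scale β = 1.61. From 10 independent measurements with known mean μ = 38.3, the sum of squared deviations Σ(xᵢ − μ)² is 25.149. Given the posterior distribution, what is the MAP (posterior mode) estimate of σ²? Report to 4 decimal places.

With known mean μ and an Inverse-Gamma(α, β) prior on σ², the Normal likelihood is conjugate: posterior is Inv-Gamma(α + n/2, β + Σ(xᵢ−μ)²/2).
Posterior: Inv-Gamma(4.99 + 10/2, 1.61 + 25.149/2) = Inv-Gamma(9.99, 14.1845).
Mode = β/(α+1) = 14.1845/10.99 = 1.2907.

1.2907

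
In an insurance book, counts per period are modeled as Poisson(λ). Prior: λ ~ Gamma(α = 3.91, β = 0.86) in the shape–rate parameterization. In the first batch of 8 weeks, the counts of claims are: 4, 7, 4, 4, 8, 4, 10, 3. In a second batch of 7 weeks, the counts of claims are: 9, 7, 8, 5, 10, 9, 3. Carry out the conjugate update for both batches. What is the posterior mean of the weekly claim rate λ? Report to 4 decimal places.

6.2364

With a Gamma(shape α, rate β) prior, the Poisson likelihood is conjugate: the posterior is Gamma(α + ΣXᵢ, β + n).
Batch 1: sum of counts S = 44 over n = 8 weeks.
After batch 1: Gamma(α+S, β+n) = Gamma(3.91+44, 0.86+8) = Gamma(47.91, 8.86).
Batch 2: sum of counts S = 51 over n = 7 weeks.
After batch 2: Gamma(α+S, β+n) = Gamma(47.91+51, 8.86+7) = Gamma(98.91, 15.86).
Posterior mean = α/β = 98.91/15.86 = 6.2364.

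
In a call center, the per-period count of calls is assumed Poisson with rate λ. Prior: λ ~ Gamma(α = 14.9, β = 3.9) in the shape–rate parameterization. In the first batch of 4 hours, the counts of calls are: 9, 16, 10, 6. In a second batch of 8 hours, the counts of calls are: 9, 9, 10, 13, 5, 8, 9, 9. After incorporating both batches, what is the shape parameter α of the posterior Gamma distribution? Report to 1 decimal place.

127.9

With a Gamma(shape α, rate β) prior, the Poisson likelihood is conjugate: the posterior is Gamma(α + ΣXᵢ, β + n).
Batch 1: sum of counts S = 41 over n = 4 hours.
After batch 1: Gamma(α+S, β+n) = Gamma(14.9+41, 3.9+4) = Gamma(55.9, 7.9).
Batch 2: sum of counts S = 72 over n = 8 hours.
After batch 2: Gamma(α+S, β+n) = Gamma(55.9+72, 7.9+8) = Gamma(127.9, 15.9).
Posterior α = 127.9.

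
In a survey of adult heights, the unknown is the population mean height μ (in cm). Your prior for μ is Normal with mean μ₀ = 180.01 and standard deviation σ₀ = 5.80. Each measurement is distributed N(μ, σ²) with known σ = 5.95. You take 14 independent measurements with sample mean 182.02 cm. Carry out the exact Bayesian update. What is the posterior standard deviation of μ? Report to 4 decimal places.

1.5336

For Normal data with known variance σ², a Normal(μ₀, σ₀²) prior on μ is conjugate. Posterior precision = 1/σ₀² + n/σ²; posterior mean is the precision-weighted average of μ₀ and x̄.
σ₀² = 5.80² = 33.64, σ² = 5.95² = 35.4025; σ² + n·σ₀² = 35.4025 + 14·33.64 = 506.3625.
Posterior precision = 1/σ₀² + n/σ² = 1/33.64 + 14/35.4025 = (σ² + n·σ₀²)/(σ₀²σ²) = 506.3625/(33.64·35.4025); posterior variance σₙ² = σ₀²σ²/(σ² + n·σ₀²) = 33.64·35.4025/506.3625 = 2.351952.
Posterior SD = √σₙ² = √(33.64·35.4025/506.3625) = 1.5336.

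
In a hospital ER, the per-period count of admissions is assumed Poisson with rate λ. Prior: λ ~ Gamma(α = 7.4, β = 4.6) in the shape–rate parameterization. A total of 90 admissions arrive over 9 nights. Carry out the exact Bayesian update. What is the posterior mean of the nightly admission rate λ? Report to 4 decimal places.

With a Gamma(shape α, rate β) prior, the Poisson likelihood is conjugate: the posterior is Gamma(α + ΣXᵢ, β + n).
Posterior: Gamma(α+S, β+n) = Gamma(7.4+90, 4.6+9) = Gamma(97.4, 13.6).
Posterior mean = α/β = 97.4/13.6 = 7.1618.

7.1618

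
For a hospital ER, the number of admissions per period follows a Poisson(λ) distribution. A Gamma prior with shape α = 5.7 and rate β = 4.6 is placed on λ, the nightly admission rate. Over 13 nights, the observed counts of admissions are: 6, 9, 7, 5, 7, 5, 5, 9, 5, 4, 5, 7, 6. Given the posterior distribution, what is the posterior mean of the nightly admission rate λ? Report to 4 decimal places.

With a Gamma(shape α, rate β) prior, the Poisson likelihood is conjugate: the posterior is Gamma(α + ΣXᵢ, β + n).
Sum of counts S = 80 over n = 13 nights.
Posterior: Gamma(α+S, β+n) = Gamma(5.7+80, 4.6+13) = Gamma(85.7, 17.6).
Posterior mean = α/β = 85.7/17.6 = 4.8693.

4.8693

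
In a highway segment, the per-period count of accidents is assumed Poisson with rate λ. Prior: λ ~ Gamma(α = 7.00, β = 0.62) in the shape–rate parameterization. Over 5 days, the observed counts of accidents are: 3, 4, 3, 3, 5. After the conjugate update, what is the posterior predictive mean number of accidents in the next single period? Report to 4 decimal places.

4.4484

With a Gamma(shape α, rate β) prior, the Poisson likelihood is conjugate: the posterior is Gamma(α + ΣXᵢ, β + n).
Sum of counts S = 18 over n = 5 days.
Posterior: Gamma(α+S, β+n) = Gamma(7.00+18, 0.62+5) = Gamma(25.00, 5.62).
The predictive distribution for one future period is NegBinom with mean α/β = 4.4484.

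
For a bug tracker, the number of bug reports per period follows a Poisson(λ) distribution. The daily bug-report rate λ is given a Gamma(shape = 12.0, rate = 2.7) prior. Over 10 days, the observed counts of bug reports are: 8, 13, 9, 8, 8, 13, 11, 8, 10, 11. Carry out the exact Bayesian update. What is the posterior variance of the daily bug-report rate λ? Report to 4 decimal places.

0.6882

With a Gamma(shape α, rate β) prior, the Poisson likelihood is conjugate: the posterior is Gamma(α + ΣXᵢ, β + n).
Sum of counts S = 99 over n = 10 days.
Posterior: Gamma(α+S, β+n) = Gamma(12.0+99, 2.7+10) = Gamma(111.0, 12.7).
Var = α/β² = 111.0/12.7² = 0.6882.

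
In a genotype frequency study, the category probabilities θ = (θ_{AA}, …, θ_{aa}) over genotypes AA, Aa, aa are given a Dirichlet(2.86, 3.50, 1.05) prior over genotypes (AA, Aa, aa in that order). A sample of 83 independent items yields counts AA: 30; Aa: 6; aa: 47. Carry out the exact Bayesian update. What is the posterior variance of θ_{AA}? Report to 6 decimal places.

0.002531

The Dirichlet prior is conjugate to the Multinomial likelihood: each posterior αⱼ = prior αⱼ + observed count nⱼ.
Posterior concentration: (32.86, 9.50, 48.05), total = 90.41.
Var[θ_j] = α_j(Σα−α_j)/((Σα)²(Σα+1)) = 32.86·57.55/(90.41²·91.41) = 0.002531.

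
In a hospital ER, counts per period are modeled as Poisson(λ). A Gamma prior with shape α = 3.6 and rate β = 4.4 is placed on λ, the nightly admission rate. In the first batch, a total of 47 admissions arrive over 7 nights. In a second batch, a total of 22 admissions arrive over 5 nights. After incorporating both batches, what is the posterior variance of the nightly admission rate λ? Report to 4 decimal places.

0.2699

With a Gamma(shape α, rate β) prior, the Poisson likelihood is conjugate: the posterior is Gamma(α + ΣXᵢ, β + n).
After batch 1: Gamma(α+S, β+n) = Gamma(3.6+47, 4.4+7) = Gamma(50.6, 11.4).
After batch 2: Gamma(α+S, β+n) = Gamma(50.6+22, 11.4+5) = Gamma(72.6, 16.4).
Var = α/β² = 72.6/16.4² = 0.2699.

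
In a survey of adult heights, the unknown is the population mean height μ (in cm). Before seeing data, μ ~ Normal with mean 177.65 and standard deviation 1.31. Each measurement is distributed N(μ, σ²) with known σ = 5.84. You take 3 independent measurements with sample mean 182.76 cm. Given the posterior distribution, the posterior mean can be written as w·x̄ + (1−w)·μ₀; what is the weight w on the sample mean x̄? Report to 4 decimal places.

For Normal data with known variance σ², a Normal(μ₀, σ₀²) prior on μ is conjugate. Posterior precision = 1/σ₀² + n/σ²; posterior mean is the precision-weighted average of μ₀ and x̄.
σ₀² = 1.31² = 1.7161, σ² = 5.84² = 34.1056. Prior precision 1/σ₀² = 1/1.7161; data precision n/σ² = 3/34.1056.
w = (n/σ²)/(1/σ₀² + n/σ²) = n·σ₀²/(σ² + n·σ₀²) = 3·1.7161/(34.1056 + 3·1.7161) = 5.1483/39.2539 = 0.1312.

0.1312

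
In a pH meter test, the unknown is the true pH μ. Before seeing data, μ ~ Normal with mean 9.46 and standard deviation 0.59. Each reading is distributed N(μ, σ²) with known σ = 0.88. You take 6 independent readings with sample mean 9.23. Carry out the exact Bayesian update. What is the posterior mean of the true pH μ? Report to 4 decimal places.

For Normal data with known variance σ², a Normal(μ₀, σ₀²) prior on μ is conjugate. Posterior precision = 1/σ₀² + n/σ²; posterior mean is the precision-weighted average of μ₀ and x̄.
n·x̄ = 6·9.23 = 55.38.
σ₀² = 0.59² = 0.3481, σ² = 0.88² = 0.7744; σ² + n·σ₀² = 0.7744 + 6·0.3481 = 2.863.
Posterior mean = (μ₀/σ₀² + n·x̄/σ²)/(1/σ₀² + n/σ²) = (σ²·μ₀ + σ₀²·n·x̄)/(σ² + n·σ₀²) = (0.7744·9.46 + 0.3481·55.38)/2.863 = 26.603602/2.863 = 9.2922.

9.2922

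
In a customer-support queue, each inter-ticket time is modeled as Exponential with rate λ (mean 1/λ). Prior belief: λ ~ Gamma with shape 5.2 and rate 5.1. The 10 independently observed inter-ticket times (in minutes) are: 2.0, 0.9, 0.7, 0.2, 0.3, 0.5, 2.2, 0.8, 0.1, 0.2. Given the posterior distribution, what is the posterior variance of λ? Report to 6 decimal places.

0.089941

With a Gamma(shape α, rate β) prior on the exponential rate λ, the posterior after n observations with total T = Σxᵢ is Gamma(α+n, β+T).
Sum of observations T = 7.9 minutes; n = 10.
Posterior: Gamma(5.2+10, 5.1+7.9) = Gamma(15.2, 13.0).
Var = α/β² = 0.089941.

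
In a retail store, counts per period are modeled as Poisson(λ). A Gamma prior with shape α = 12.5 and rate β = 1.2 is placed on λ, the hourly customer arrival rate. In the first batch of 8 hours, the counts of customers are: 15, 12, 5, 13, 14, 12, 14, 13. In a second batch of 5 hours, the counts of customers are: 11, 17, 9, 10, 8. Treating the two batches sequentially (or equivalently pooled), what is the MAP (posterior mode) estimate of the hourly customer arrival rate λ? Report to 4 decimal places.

11.5845

With a Gamma(shape α, rate β) prior, the Poisson likelihood is conjugate: the posterior is Gamma(α + ΣXᵢ, β + n).
Batch 1: sum of counts S = 98 over n = 8 hours.
After batch 1: Gamma(α+S, β+n) = Gamma(12.5+98, 1.2+8) = Gamma(110.5, 9.2).
Batch 2: sum of counts S = 55 over n = 5 hours.
After batch 2: Gamma(α+S, β+n) = Gamma(110.5+55, 9.2+5) = Gamma(165.5, 14.2).
Mode of Gamma(α,β) for α≥1 is (α−1)/β = 164.5/14.2 = 11.5845.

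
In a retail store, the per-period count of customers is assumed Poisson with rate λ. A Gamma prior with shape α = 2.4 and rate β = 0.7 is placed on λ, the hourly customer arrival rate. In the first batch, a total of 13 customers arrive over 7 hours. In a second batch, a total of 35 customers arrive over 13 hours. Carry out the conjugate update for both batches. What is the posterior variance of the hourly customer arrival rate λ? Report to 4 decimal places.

0.1176

With a Gamma(shape α, rate β) prior, the Poisson likelihood is conjugate: the posterior is Gamma(α + ΣXᵢ, β + n).
After batch 1: Gamma(α+S, β+n) = Gamma(2.4+13, 0.7+7) = Gamma(15.4, 7.7).
After batch 2: Gamma(α+S, β+n) = Gamma(15.4+35, 7.7+13) = Gamma(50.4, 20.7).
Var = α/β² = 50.4/20.7² = 0.1176.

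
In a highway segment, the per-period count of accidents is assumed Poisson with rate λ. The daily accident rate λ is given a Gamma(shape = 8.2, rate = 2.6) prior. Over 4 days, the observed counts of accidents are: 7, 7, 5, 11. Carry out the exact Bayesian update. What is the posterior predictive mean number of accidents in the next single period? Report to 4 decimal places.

5.7879

With a Gamma(shape α, rate β) prior, the Poisson likelihood is conjugate: the posterior is Gamma(α + ΣXᵢ, β + n).
Sum of counts S = 30 over n = 4 days.
Posterior: Gamma(α+S, β+n) = Gamma(8.2+30, 2.6+4) = Gamma(38.2, 6.6).
The predictive distribution for one future period is NegBinom with mean α/β = 5.7879.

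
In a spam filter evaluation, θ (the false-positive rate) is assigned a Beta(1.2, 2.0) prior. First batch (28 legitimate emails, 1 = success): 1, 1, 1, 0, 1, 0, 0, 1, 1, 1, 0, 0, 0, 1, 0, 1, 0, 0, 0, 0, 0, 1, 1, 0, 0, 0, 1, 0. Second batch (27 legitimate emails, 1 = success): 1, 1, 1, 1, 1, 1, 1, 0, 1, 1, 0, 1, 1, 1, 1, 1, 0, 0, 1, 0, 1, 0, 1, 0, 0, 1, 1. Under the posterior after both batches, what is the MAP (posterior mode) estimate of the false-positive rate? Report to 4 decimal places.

The Beta prior is conjugate to a Binomial/Bernoulli likelihood; the update adds successes to α and failures to β.
After batch 1: Beta(1.2+12, 2.0+16) = Beta(13.2, 18.0).
After batch 2: Beta(13.2+19, 18.0+8) = Beta(32.2, 26.0).
Mode of Beta(a,b) for a,b>1 is (a−1)/(a+b−2) = 31.2/56.2 = 0.5552.

0.5552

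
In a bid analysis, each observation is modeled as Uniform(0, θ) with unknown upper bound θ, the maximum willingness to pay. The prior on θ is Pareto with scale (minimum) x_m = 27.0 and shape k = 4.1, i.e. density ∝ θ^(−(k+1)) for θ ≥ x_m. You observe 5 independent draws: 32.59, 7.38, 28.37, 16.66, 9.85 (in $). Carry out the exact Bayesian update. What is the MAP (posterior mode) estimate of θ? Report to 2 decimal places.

32.59

A Pareto(scale x_m, shape k) prior on the upper bound θ of Uniform(0, θ) is conjugate: posterior is Pareto(max(x_m, max xᵢ), k + n).
Sample maximum = 32.59; prior scale x_m = 27.0 → posterior scale = max = 32.59.
Posterior shape = 4.1 + 5 = 9.1.
The Pareto density is decreasing on [x_m, ∞), so the mode is x_m = 32.59.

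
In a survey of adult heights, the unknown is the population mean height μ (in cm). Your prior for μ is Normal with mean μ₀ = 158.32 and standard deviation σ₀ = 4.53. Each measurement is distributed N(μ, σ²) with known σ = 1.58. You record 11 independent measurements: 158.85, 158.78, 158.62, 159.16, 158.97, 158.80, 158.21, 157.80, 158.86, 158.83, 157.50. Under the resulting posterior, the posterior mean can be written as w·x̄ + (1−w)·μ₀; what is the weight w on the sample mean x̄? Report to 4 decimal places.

For Normal data with known variance σ², a Normal(μ₀, σ₀²) prior on μ is conjugate. Posterior precision = 1/σ₀² + n/σ²; posterior mean is the precision-weighted average of μ₀ and x̄.
σ₀² = 4.53² = 20.5209, σ² = 1.58² = 2.4964. Prior precision 1/σ₀² = 1/20.5209; data precision n/σ² = 11/2.4964.
w = (n/σ²)/(1/σ₀² + n/σ²) = n·σ₀²/(σ² + n·σ₀²) = 11·20.5209/(2.4964 + 11·20.5209) = 225.7299/228.2263 = 0.9891.

0.9891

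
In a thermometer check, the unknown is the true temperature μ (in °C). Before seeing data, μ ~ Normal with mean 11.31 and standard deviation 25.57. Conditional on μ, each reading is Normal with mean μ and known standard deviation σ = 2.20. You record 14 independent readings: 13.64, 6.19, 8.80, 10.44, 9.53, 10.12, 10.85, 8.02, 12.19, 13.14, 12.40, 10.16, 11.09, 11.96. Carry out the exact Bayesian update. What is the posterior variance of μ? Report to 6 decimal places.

0.345532

For Normal data with known variance σ², a Normal(μ₀, σ₀²) prior on μ is conjugate. Posterior precision = 1/σ₀² + n/σ²; posterior mean is the precision-weighted average of μ₀ and x̄.
σ₀² = 25.57² = 653.8249, σ² = 2.20² = 4.84; σ² + n·σ₀² = 4.84 + 14·653.8249 = 9158.3886.
Posterior precision = 1/σ₀² + n/σ² = 1/653.8249 + 14/4.84 = (σ² + n·σ₀²)/(σ₀²σ²) = 9158.3886/(653.8249·4.84); posterior variance σₙ² = σ₀²σ²/(σ² + n·σ₀²) = 653.8249·4.84/9158.3886 = 0.345532.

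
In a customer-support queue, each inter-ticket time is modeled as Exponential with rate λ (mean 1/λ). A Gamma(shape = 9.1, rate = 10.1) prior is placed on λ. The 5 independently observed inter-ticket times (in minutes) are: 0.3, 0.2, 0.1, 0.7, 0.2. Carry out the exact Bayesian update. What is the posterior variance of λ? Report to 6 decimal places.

With a Gamma(shape α, rate β) prior on the exponential rate λ, the posterior after n observations with total T = Σxᵢ is Gamma(α+n, β+T).
Sum of observations T = 1.5 minutes; n = 5.
Posterior: Gamma(9.1+5, 10.1+1.5) = Gamma(14.1, 11.6).
Var = α/β² = 0.104786.

0.104786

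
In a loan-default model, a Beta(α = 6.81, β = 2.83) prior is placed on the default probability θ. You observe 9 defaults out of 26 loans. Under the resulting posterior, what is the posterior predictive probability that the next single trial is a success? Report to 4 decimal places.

0.4436

The Beta prior is conjugate to a Binomial/Bernoulli likelihood; the update adds successes to α and failures to β.
Posterior: Beta(α+k, β+n−k) = Beta(6.81+9, 2.83+17) = Beta(15.81, 19.83).
For a single future Bernoulli trial, P(success | data) = α/(α+β) = 0.4436.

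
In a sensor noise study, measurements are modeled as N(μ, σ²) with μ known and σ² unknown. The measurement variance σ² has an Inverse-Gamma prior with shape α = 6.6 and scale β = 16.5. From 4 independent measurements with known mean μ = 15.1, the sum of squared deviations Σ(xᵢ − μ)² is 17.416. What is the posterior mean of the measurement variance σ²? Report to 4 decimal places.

3.3168

With known mean μ and an Inverse-Gamma(α, β) prior on σ², the Normal likelihood is conjugate: posterior is Inv-Gamma(α + n/2, β + Σ(xᵢ−μ)²/2).
Posterior: Inv-Gamma(6.6 + 4/2, 16.5 + 17.416/2) = Inv-Gamma(8.60, 25.2080).
E[σ²|data] = β/(α−1) = 25.2080/7.60 = 3.3168.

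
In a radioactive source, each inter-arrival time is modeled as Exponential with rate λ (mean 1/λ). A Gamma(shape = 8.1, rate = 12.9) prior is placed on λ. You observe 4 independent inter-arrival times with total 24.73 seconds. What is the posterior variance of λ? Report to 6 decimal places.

0.008545

With a Gamma(shape α, rate β) prior on the exponential rate λ, the posterior after n observations with total T = Σxᵢ is Gamma(α+n, β+T).
Posterior: Gamma(8.1+4, 12.9+24.73) = Gamma(12.1, 37.63).
Var = α/β² = 0.008545.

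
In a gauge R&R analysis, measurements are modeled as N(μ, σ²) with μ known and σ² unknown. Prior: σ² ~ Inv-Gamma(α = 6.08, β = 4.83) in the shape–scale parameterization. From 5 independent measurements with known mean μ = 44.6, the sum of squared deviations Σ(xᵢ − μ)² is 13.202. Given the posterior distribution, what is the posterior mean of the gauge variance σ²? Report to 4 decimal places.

1.5080

With known mean μ and an Inverse-Gamma(α, β) prior on σ², the Normal likelihood is conjugate: posterior is Inv-Gamma(α + n/2, β + Σ(xᵢ−μ)²/2).
Posterior: Inv-Gamma(6.08 + 5/2, 4.83 + 13.202/2) = Inv-Gamma(8.58, 11.4310).
E[σ²|data] = β/(α−1) = 11.4310/7.58 = 1.5080.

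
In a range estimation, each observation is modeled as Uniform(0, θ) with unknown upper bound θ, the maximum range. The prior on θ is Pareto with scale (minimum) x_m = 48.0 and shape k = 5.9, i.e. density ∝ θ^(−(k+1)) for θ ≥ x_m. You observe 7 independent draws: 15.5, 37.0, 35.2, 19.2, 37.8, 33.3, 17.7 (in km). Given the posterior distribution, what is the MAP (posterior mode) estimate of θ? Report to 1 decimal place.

A Pareto(scale x_m, shape k) prior on the upper bound θ of Uniform(0, θ) is conjugate: posterior is Pareto(max(x_m, max xᵢ), k + n).
Sample maximum = 37.8; prior scale x_m = 48.0 → posterior scale = max = 48.0.
Posterior shape = 5.9 + 7 = 12.9.
The Pareto density is decreasing on [x_m, ∞), so the mode is x_m = 48.0.

48.0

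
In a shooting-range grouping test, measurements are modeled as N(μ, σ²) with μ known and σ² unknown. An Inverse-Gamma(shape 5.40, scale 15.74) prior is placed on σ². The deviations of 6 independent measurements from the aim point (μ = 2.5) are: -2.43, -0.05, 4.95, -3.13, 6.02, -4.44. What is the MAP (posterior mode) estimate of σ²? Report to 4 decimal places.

6.7894

With known mean μ and an Inverse-Gamma(α, β) prior on σ², the Normal likelihood is conjugate: posterior is Inv-Gamma(α + n/2, β + Σ(xᵢ−μ)²/2).
Σ(xᵢ−μ)² = (-2.43)² + (-0.05)² + (4.95)² + (-3.13)² + (6.02)² + (-4.44)² = 96.1608.
Posterior: Inv-Gamma(5.40 + 6/2, 15.74 + 96.1608/2) = Inv-Gamma(8.40, 63.82040).
Mode = β/(α+1) = 63.82040/9.40 = 6.7894.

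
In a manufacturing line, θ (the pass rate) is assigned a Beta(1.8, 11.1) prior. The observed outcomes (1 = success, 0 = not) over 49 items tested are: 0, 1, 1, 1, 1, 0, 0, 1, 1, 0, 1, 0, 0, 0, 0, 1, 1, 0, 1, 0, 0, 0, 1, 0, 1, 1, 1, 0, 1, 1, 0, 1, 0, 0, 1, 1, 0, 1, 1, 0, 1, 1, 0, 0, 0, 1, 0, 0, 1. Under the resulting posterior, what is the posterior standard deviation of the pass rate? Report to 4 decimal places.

The Beta prior is conjugate to a Binomial/Bernoulli likelihood; the update adds successes to α and failures to β.
Posterior: Beta(α+k, β+n−k) = Beta(1.8+25, 11.1+24) = Beta(26.8, 35.1).
Var = αβ/((α+β)²(α+β+1)) = 26.8·35.1/(61.9²·62.9) = 0.00390310; SD = √0.00390310 = 0.0625.

0.0625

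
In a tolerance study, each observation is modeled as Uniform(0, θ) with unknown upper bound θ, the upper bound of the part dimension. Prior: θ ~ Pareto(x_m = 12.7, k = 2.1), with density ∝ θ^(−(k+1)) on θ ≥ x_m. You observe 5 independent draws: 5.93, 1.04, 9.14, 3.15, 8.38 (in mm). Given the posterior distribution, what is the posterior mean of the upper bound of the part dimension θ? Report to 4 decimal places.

14.7820

A Pareto(scale x_m, shape k) prior on the upper bound θ of Uniform(0, θ) is conjugate: posterior is Pareto(max(x_m, max xᵢ), k + n).
Sample maximum = 9.14; prior scale x_m = 12.7 → posterior scale = max = 12.70.
Posterior shape = 2.1 + 5 = 7.1.
E[θ|data] = k·x_m/(k−1) = 7.1·12.70/6.1 = 14.7820.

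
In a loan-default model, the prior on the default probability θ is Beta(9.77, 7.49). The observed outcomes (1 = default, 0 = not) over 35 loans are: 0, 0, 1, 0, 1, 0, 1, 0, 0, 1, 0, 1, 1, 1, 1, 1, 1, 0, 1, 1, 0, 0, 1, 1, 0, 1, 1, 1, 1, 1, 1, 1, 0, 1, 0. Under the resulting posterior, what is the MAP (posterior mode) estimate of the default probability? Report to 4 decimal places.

0.6122

The Beta prior is conjugate to a Binomial/Bernoulli likelihood; the update adds successes to α and failures to β.
Posterior: Beta(α+k, β+n−k) = Beta(9.77+22, 7.49+13) = Beta(31.77, 20.49).
Mode of Beta(a,b) for a,b>1 is (a−1)/(a+b−2) = 30.77/50.26 = 0.6122.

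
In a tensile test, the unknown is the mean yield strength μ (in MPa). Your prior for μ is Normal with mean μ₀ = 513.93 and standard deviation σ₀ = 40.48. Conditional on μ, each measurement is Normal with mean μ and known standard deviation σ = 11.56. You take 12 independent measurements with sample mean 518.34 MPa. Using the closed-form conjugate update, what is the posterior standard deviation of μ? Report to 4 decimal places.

For Normal data with known variance σ², a Normal(μ₀, σ₀²) prior on μ is conjugate. Posterior precision = 1/σ₀² + n/σ²; posterior mean is the precision-weighted average of μ₀ and x̄.
σ₀² = 40.48² = 1638.6304, σ² = 11.56² = 133.6336; σ² + n·σ₀² = 133.6336 + 12·1638.6304 = 19797.1984.
Posterior precision = 1/σ₀² + n/σ² = 1/1638.6304 + 12/133.6336 = (σ² + n·σ₀²)/(σ₀²σ²) = 19797.1984/(1638.6304·133.6336); posterior variance σₙ² = σ₀²σ²/(σ² + n·σ₀²) = 1638.6304·133.6336/19797.1984 = 11.060963.
Posterior SD = √σₙ² = √(1638.6304·133.6336/19797.1984) = 3.3258.

3.3258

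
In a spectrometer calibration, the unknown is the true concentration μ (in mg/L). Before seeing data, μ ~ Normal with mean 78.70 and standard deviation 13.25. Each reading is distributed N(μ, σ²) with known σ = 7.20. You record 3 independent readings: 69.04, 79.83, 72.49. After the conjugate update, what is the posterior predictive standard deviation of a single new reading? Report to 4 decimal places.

8.2202

For Normal data with known variance σ², a Normal(μ₀, σ₀²) prior on μ is conjugate. Posterior precision = 1/σ₀² + n/σ²; posterior mean is the precision-weighted average of μ₀ and x̄.
σ₀² = 13.25² = 175.5625, σ² = 7.20² = 51.84; σ² + n·σ₀² = 51.84 + 3·175.5625 = 578.5275.
Posterior precision = 1/σ₀² + n/σ² = 1/175.5625 + 3/51.84 = (σ² + n·σ₀²)/(σ₀²σ²) = 578.5275/(175.5625·51.84); posterior variance σₙ² = σ₀²σ²/(σ² + n·σ₀²) = 175.5625·51.84/578.5275 = 15.731594.
Predictive variance for one new observation = σₙ² + σ² = 175.5625·51.84/578.5275 + 51.84 = σ²·(σ₀² + 578.5275)/578.5275 = 51.84·754.09/578.5275 = 67.571594; SD = √(51.84·754.09/578.5275) = 8.2202.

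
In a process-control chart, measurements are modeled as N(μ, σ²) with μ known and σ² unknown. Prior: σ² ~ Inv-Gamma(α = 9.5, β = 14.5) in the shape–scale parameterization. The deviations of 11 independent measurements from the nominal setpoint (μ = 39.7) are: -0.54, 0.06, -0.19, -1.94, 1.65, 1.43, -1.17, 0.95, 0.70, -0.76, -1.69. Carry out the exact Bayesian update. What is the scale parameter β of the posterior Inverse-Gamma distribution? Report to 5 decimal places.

22.02870

With known mean μ and an Inverse-Gamma(α, β) prior on σ², the Normal likelihood is conjugate: posterior is Inv-Gamma(α + n/2, β + Σ(xᵢ−μ)²/2).
Σ(xᵢ−μ)² = (-0.54)² + (0.06)² + (-0.19)² + (-1.94)² + (1.65)² + (1.43)² + (-1.17)² + (0.95)² + (0.70)² + (-0.76)² + (-1.69)² = 15.0574.
Posterior: Inv-Gamma(9.5 + 11/2, 14.5 + 15.0574/2) = Inv-Gamma(15.00, 22.02870).
Posterior β = 22.02870.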